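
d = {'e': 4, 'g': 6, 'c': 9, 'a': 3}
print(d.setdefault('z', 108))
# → 108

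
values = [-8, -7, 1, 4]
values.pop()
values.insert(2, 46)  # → [-8, -7, 46, 1]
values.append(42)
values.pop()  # 42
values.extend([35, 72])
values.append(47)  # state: [-8, -7, 46, 1, 35, 72, 47]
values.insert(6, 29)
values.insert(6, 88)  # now [-8, -7, 46, 1, 35, 72, 88, 29, 47]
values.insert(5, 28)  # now [-8, -7, 46, 1, 35, 28, 72, 88, 29, 47]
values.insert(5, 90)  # [-8, -7, 46, 1, 35, 90, 28, 72, 88, 29, 47]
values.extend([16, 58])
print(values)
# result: [-8, -7, 46, 1, 35, 90, 28, 72, 88, 29, 47, 16, 58]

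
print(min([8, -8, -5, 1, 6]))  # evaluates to -8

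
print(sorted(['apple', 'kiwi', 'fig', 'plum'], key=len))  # ['fig', 'kiwi', 'plum', 'apple']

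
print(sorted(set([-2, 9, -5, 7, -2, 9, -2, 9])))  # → [-5, -2, 7, 9]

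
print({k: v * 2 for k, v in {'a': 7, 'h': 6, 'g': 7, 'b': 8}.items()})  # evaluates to {'a': 14, 'h': 12, 'g': 14, 'b': 16}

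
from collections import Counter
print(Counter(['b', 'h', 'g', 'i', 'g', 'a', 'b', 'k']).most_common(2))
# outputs [('b', 2), ('g', 2)]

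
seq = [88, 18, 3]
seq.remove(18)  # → [88, 3]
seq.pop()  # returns 3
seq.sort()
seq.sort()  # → [88]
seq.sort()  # [88]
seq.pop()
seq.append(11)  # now [11]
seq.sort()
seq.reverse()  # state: [11]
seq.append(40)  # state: [11, 40]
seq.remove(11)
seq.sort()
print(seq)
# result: [40]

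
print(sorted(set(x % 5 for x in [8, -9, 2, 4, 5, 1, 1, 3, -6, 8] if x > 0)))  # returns [0, 1, 2, 3, 4]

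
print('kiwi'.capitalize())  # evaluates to Kiwi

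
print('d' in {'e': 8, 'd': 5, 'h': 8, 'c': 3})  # True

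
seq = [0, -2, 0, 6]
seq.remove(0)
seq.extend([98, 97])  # [-2, 0, 6, 98, 97]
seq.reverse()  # [97, 98, 6, 0, -2]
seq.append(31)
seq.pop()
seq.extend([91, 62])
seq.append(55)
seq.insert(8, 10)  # [97, 98, 6, 0, -2, 91, 62, 55, 10]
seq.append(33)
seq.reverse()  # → [33, 10, 55, 62, 91, -2, 0, 6, 98, 97]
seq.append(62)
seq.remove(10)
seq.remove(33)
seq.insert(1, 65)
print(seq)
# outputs [55, 65, 62, 91, -2, 0, 6, 98, 97, 62]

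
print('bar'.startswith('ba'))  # True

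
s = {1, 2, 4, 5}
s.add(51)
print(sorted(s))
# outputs [1, 2, 4, 5, 51]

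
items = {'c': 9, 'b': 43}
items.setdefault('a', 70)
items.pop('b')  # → 43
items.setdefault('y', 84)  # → 84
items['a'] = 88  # {'c': 9, 'a': 88, 'y': 84}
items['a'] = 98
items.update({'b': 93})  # {'c': 9, 'a': 98, 'y': 84, 'b': 93}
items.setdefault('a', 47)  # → 98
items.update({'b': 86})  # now {'c': 9, 'a': 98, 'y': 84, 'b': 86}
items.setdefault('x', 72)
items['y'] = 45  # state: {'c': 9, 'a': 98, 'y': 45, 'b': 86, 'x': 72}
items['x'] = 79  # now {'c': 9, 'a': 98, 'y': 45, 'b': 86, 'x': 79}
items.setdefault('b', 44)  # 86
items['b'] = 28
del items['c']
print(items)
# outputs {'a': 98, 'y': 45, 'b': 28, 'x': 79}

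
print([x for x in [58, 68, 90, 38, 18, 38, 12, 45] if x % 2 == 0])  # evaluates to [58, 68, 90, 38, 18, 38, 12]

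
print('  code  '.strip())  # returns code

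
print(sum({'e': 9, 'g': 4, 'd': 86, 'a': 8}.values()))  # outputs 107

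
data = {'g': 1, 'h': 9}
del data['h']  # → {'g': 1}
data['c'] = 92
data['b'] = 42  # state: {'g': 1, 'c': 92, 'b': 42}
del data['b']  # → {'g': 1, 'c': 92}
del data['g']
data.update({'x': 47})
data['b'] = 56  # {'c': 92, 'x': 47, 'b': 56}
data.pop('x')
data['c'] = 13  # {'c': 13, 'b': 56}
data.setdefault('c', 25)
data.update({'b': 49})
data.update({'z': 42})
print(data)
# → {'c': 13, 'b': 49, 'z': 42}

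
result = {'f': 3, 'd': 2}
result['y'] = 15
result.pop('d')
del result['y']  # {'f': 3}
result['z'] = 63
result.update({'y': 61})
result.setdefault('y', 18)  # 61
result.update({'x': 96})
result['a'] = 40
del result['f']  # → {'z': 63, 'y': 61, 'x': 96, 'a': 40}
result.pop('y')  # 61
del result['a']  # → {'z': 63, 'x': 96}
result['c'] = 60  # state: {'z': 63, 'x': 96, 'c': 60}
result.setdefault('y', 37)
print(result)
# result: {'z': 63, 'x': 96, 'c': 60, 'y': 37}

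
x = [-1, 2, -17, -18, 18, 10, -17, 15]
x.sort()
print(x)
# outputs [-18, -17, -17, -1, 2, 10, 15, 18]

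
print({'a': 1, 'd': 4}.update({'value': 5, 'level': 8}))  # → None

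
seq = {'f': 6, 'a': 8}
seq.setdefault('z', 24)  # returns 24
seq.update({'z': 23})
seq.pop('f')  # 6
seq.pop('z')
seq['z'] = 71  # {'a': 8, 'z': 71}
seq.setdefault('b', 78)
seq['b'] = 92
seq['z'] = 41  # {'a': 8, 'z': 41, 'b': 92}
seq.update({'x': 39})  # {'a': 8, 'z': 41, 'b': 92, 'x': 39}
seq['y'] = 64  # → {'a': 8, 'z': 41, 'b': 92, 'x': 39, 'y': 64}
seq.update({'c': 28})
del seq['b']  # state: {'a': 8, 'z': 41, 'x': 39, 'y': 64, 'c': 28}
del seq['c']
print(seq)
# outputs {'a': 8, 'z': 41, 'x': 39, 'y': 64}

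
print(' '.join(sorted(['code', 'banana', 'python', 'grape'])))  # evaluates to banana code grape python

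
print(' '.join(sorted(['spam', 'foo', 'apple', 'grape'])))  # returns apple foo grape spam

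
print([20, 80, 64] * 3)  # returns [20, 80, 64, 20, 80, 64, 20, 80, 64]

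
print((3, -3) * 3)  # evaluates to (3, -3, 3, -3, 3, -3)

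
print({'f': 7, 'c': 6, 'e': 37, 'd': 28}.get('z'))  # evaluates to None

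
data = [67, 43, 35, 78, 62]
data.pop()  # 62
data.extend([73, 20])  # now [67, 43, 35, 78, 73, 20]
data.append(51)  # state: [67, 43, 35, 78, 73, 20, 51]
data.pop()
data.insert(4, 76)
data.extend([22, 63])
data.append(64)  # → [67, 43, 35, 78, 76, 73, 20, 22, 63, 64]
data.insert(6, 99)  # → [67, 43, 35, 78, 76, 73, 99, 20, 22, 63, 64]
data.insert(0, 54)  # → [54, 67, 43, 35, 78, 76, 73, 99, 20, 22, 63, 64]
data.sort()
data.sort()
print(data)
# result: [20, 22, 35, 43, 54, 63, 64, 67, 73, 76, 78, 99]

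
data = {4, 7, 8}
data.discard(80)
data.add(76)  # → {4, 7, 8, 76}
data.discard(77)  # {4, 7, 8, 76}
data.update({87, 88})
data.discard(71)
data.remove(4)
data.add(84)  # {7, 8, 76, 84, 87, 88}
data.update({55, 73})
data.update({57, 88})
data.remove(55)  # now {7, 8, 57, 73, 76, 84, 87, 88}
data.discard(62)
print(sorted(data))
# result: [7, 8, 57, 73, 76, 84, 87, 88]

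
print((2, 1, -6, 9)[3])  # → 9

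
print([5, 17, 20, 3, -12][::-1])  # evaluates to [-12, 3, 20, 17, 5]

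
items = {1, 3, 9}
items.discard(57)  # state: {1, 3, 9}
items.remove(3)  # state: {1, 9}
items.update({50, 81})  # {1, 9, 50, 81}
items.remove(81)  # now {1, 9, 50}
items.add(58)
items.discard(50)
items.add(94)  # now {1, 9, 58, 94}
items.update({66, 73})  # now {1, 9, 58, 66, 73, 94}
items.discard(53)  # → {1, 9, 58, 66, 73, 94}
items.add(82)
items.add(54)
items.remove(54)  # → {1, 9, 58, 66, 73, 82, 94}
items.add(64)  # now {1, 9, 58, 64, 66, 73, 82, 94}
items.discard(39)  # {1, 9, 58, 64, 66, 73, 82, 94}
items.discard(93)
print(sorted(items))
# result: [1, 9, 58, 64, 66, 73, 82, 94]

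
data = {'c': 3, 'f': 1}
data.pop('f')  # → 1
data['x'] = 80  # {'c': 3, 'x': 80}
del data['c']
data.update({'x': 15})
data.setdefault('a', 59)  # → 59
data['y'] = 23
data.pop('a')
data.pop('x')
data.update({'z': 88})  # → {'y': 23, 'z': 88}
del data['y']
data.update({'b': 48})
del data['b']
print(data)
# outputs {'z': 88}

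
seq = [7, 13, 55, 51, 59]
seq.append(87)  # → [7, 13, 55, 51, 59, 87]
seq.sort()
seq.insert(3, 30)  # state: [7, 13, 51, 30, 55, 59, 87]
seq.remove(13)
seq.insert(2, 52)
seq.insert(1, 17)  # [7, 17, 51, 52, 30, 55, 59, 87]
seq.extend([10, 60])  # [7, 17, 51, 52, 30, 55, 59, 87, 10, 60]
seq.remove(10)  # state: [7, 17, 51, 52, 30, 55, 59, 87, 60]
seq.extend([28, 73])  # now [7, 17, 51, 52, 30, 55, 59, 87, 60, 28, 73]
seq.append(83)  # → [7, 17, 51, 52, 30, 55, 59, 87, 60, 28, 73, 83]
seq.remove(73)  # [7, 17, 51, 52, 30, 55, 59, 87, 60, 28, 83]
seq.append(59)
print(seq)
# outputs [7, 17, 51, 52, 30, 55, 59, 87, 60, 28, 83, 59]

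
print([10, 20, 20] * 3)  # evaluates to [10, 20, 20, 10, 20, 20, 10, 20, 20]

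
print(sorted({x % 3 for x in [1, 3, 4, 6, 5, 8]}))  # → [0, 1, 2]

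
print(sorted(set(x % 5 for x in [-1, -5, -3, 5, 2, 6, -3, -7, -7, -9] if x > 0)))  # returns [0, 1, 2]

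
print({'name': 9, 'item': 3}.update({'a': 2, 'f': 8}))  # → None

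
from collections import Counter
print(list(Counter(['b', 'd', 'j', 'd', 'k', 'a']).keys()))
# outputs ['b', 'd', 'j', 'k', 'a']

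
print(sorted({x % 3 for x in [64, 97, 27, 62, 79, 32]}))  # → [0, 1, 2]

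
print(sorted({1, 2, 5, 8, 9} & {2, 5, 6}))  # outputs [2, 5]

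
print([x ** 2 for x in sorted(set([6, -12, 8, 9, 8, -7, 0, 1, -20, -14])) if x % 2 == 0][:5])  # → [400, 196, 144, 0, 36]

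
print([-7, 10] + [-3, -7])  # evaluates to [-7, 10, -3, -7]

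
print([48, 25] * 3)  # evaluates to [48, 25, 48, 25, 48, 25]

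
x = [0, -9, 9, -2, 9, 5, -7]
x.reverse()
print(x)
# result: [-7, 5, 9, -2, 9, -9, 0]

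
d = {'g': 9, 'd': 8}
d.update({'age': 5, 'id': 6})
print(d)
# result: {'g': 9, 'd': 8, 'age': 5, 'id': 6}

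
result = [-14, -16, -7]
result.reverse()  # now [-7, -16, -14]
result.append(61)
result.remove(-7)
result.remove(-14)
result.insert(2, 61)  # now [-16, 61, 61]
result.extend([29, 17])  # [-16, 61, 61, 29, 17]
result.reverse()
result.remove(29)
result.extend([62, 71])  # [17, 61, 61, -16, 62, 71]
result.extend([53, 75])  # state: [17, 61, 61, -16, 62, 71, 53, 75]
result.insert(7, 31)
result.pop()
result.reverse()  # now [31, 53, 71, 62, -16, 61, 61, 17]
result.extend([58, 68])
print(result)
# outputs [31, 53, 71, 62, -16, 61, 61, 17, 58, 68]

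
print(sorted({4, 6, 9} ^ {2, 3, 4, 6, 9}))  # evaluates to [2, 3]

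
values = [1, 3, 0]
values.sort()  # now [0, 1, 3]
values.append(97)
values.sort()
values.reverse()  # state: [97, 3, 1, 0]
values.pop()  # 0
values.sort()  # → [1, 3, 97]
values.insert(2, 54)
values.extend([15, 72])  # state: [1, 3, 54, 97, 15, 72]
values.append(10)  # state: [1, 3, 54, 97, 15, 72, 10]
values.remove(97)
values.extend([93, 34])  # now [1, 3, 54, 15, 72, 10, 93, 34]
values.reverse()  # [34, 93, 10, 72, 15, 54, 3, 1]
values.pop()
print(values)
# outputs [34, 93, 10, 72, 15, 54, 3]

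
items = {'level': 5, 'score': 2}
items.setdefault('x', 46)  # 46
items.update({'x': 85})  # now {'level': 5, 'score': 2, 'x': 85}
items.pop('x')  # 85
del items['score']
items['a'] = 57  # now {'level': 5, 'a': 57}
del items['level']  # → {'a': 57}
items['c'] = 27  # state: {'a': 57, 'c': 27}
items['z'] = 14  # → {'a': 57, 'c': 27, 'z': 14}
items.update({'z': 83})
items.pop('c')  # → 27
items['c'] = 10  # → {'a': 57, 'z': 83, 'c': 10}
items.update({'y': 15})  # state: {'a': 57, 'z': 83, 'c': 10, 'y': 15}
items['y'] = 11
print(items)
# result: {'a': 57, 'z': 83, 'c': 10, 'y': 11}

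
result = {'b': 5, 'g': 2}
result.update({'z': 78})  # {'b': 5, 'g': 2, 'z': 78}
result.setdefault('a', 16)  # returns 16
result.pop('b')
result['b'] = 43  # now {'g': 2, 'z': 78, 'a': 16, 'b': 43}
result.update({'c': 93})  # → {'g': 2, 'z': 78, 'a': 16, 'b': 43, 'c': 93}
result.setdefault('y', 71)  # 71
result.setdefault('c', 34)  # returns 93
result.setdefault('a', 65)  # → 16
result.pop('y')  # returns 71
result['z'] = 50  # {'g': 2, 'z': 50, 'a': 16, 'b': 43, 'c': 93}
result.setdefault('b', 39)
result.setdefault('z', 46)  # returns 50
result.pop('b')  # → 43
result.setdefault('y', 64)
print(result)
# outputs {'g': 2, 'z': 50, 'a': 16, 'c': 93, 'y': 64}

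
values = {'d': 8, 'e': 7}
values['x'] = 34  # {'d': 8, 'e': 7, 'x': 34}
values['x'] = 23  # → {'d': 8, 'e': 7, 'x': 23}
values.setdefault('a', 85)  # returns 85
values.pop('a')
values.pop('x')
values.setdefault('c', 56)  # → 56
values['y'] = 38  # {'d': 8, 'e': 7, 'c': 56, 'y': 38}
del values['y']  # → {'d': 8, 'e': 7, 'c': 56}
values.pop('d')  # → 8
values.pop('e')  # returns 7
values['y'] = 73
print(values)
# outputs {'c': 56, 'y': 73}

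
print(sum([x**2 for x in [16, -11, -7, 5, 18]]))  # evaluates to 775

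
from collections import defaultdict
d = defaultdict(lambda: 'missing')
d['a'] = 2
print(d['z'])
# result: missing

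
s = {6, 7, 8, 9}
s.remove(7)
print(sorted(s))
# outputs [6, 8, 9]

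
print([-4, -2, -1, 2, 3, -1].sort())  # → None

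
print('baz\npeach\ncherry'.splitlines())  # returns ['baz', 'peach', 'cherry']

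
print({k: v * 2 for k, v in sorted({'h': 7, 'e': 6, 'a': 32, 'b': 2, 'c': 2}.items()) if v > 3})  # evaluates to {'a': 64, 'e': 12, 'h': 14}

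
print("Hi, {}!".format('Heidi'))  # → Hi, Heidi!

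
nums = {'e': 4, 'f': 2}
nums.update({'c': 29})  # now {'e': 4, 'f': 2, 'c': 29}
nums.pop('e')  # 4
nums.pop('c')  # 29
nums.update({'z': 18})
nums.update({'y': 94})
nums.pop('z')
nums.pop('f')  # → 2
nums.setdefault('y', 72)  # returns 94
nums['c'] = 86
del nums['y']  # {'c': 86}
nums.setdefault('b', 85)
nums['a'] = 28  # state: {'c': 86, 'b': 85, 'a': 28}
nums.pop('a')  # 28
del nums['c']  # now {'b': 85}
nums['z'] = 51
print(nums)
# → {'b': 85, 'z': 51}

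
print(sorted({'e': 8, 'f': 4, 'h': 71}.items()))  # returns [('e', 8), ('f', 4), ('h', 71)]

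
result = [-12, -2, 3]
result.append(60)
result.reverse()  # [60, 3, -2, -12]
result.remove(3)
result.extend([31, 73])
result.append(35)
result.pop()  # 35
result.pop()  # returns 73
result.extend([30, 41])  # [60, -2, -12, 31, 30, 41]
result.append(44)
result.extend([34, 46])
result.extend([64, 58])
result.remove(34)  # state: [60, -2, -12, 31, 30, 41, 44, 46, 64, 58]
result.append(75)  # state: [60, -2, -12, 31, 30, 41, 44, 46, 64, 58, 75]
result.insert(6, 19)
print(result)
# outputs [60, -2, -12, 31, 30, 41, 19, 44, 46, 64, 58, 75]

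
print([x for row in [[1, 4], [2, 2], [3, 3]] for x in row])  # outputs [1, 4, 2, 2, 3, 3]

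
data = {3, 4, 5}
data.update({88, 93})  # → {3, 4, 5, 88, 93}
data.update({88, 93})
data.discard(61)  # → {3, 4, 5, 88, 93}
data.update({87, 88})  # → {3, 4, 5, 87, 88, 93}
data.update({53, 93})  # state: {3, 4, 5, 53, 87, 88, 93}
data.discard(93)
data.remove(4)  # {3, 5, 53, 87, 88}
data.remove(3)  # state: {5, 53, 87, 88}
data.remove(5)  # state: {53, 87, 88}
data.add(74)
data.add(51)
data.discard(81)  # {51, 53, 74, 87, 88}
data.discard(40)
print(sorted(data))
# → [51, 53, 74, 87, 88]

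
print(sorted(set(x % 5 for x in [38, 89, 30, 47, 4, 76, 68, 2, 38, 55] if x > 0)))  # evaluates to [0, 1, 2, 3, 4]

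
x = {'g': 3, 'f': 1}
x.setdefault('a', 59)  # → 59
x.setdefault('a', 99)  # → 59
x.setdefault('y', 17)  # 17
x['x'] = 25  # {'g': 3, 'f': 1, 'a': 59, 'y': 17, 'x': 25}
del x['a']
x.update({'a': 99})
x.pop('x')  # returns 25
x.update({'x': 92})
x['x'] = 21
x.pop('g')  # 3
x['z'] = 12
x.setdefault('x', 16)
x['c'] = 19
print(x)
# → {'f': 1, 'y': 17, 'a': 99, 'x': 21, 'z': 12, 'c': 19}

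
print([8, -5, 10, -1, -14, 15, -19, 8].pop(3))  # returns -1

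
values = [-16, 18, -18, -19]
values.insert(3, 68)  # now [-16, 18, -18, 68, -19]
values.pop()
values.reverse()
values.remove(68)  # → [-18, 18, -16]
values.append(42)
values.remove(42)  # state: [-18, 18, -16]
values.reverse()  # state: [-16, 18, -18]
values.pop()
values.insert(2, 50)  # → [-16, 18, 50]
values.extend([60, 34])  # [-16, 18, 50, 60, 34]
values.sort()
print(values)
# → [-16, 18, 34, 50, 60]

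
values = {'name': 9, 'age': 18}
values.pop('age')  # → 18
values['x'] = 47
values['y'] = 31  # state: {'name': 9, 'x': 47, 'y': 31}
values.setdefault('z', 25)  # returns 25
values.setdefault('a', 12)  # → 12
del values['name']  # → {'x': 47, 'y': 31, 'z': 25, 'a': 12}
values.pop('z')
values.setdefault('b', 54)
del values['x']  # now {'y': 31, 'a': 12, 'b': 54}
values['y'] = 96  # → {'y': 96, 'a': 12, 'b': 54}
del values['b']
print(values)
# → {'y': 96, 'a': 12}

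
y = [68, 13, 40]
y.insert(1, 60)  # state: [68, 60, 13, 40]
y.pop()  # 40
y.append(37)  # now [68, 60, 13, 37]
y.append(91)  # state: [68, 60, 13, 37, 91]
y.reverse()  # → [91, 37, 13, 60, 68]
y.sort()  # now [13, 37, 60, 68, 91]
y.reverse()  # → [91, 68, 60, 37, 13]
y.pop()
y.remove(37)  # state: [91, 68, 60]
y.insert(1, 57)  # [91, 57, 68, 60]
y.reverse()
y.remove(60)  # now [68, 57, 91]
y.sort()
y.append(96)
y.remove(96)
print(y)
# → [57, 68, 91]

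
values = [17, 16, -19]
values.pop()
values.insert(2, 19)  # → [17, 16, 19]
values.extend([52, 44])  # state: [17, 16, 19, 52, 44]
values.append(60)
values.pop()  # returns 60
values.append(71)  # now [17, 16, 19, 52, 44, 71]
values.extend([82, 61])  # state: [17, 16, 19, 52, 44, 71, 82, 61]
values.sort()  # [16, 17, 19, 44, 52, 61, 71, 82]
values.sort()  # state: [16, 17, 19, 44, 52, 61, 71, 82]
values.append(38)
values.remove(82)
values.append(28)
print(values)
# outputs [16, 17, 19, 44, 52, 61, 71, 38, 28]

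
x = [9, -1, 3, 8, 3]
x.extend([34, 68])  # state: [9, -1, 3, 8, 3, 34, 68]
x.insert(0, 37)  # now [37, 9, -1, 3, 8, 3, 34, 68]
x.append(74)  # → [37, 9, -1, 3, 8, 3, 34, 68, 74]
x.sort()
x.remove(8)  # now [-1, 3, 3, 9, 34, 37, 68, 74]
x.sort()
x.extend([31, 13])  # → [-1, 3, 3, 9, 34, 37, 68, 74, 31, 13]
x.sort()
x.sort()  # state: [-1, 3, 3, 9, 13, 31, 34, 37, 68, 74]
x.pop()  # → 74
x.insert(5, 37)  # [-1, 3, 3, 9, 13, 37, 31, 34, 37, 68]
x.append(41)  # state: [-1, 3, 3, 9, 13, 37, 31, 34, 37, 68, 41]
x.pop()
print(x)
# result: [-1, 3, 3, 9, 13, 37, 31, 34, 37, 68]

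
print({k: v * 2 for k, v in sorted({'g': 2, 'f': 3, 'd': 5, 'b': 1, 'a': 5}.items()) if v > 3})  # {'a': 10, 'd': 10}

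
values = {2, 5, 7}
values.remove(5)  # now {2, 7}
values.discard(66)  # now {2, 7}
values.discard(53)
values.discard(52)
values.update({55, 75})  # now {2, 7, 55, 75}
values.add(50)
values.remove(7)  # {2, 50, 55, 75}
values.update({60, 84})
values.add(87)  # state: {2, 50, 55, 60, 75, 84, 87}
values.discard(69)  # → {2, 50, 55, 60, 75, 84, 87}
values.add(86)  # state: {2, 50, 55, 60, 75, 84, 86, 87}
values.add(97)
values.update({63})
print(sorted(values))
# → [2, 50, 55, 60, 63, 75, 84, 86, 87, 97]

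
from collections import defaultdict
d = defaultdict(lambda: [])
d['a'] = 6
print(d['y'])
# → []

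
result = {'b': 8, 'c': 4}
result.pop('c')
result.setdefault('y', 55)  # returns 55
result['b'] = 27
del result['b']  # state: {'y': 55}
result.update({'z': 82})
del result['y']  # {'z': 82}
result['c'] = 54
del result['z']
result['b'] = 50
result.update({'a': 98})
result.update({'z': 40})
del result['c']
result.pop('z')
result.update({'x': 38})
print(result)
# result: {'b': 50, 'a': 98, 'x': 38}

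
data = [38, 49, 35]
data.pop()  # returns 35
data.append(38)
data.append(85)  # [38, 49, 38, 85]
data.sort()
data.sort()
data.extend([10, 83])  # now [38, 38, 49, 85, 10, 83]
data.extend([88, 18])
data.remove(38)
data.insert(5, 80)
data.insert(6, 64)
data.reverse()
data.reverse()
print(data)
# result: [38, 49, 85, 10, 83, 80, 64, 88, 18]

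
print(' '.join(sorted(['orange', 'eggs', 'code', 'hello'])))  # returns code eggs hello orange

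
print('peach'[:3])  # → pea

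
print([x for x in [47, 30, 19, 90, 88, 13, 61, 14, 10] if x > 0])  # [47, 30, 19, 90, 88, 13, 61, 14, 10]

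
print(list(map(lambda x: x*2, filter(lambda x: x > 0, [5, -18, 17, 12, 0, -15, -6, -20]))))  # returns [10, 34, 24]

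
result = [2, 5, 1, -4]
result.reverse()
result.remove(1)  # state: [-4, 5, 2]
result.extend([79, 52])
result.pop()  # 52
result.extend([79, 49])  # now [-4, 5, 2, 79, 79, 49]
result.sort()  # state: [-4, 2, 5, 49, 79, 79]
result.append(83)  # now [-4, 2, 5, 49, 79, 79, 83]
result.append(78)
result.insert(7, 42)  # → [-4, 2, 5, 49, 79, 79, 83, 42, 78]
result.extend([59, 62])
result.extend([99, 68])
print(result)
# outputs [-4, 2, 5, 49, 79, 79, 83, 42, 78, 59, 62, 99, 68]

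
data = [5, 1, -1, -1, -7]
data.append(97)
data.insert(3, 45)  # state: [5, 1, -1, 45, -1, -7, 97]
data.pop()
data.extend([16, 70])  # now [5, 1, -1, 45, -1, -7, 16, 70]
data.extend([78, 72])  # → [5, 1, -1, 45, -1, -7, 16, 70, 78, 72]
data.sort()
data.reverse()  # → [78, 72, 70, 45, 16, 5, 1, -1, -1, -7]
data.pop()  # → -7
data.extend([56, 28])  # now [78, 72, 70, 45, 16, 5, 1, -1, -1, 56, 28]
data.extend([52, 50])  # [78, 72, 70, 45, 16, 5, 1, -1, -1, 56, 28, 52, 50]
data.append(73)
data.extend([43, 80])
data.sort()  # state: [-1, -1, 1, 5, 16, 28, 43, 45, 50, 52, 56, 70, 72, 73, 78, 80]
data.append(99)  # [-1, -1, 1, 5, 16, 28, 43, 45, 50, 52, 56, 70, 72, 73, 78, 80, 99]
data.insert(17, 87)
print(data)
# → [-1, -1, 1, 5, 16, 28, 43, 45, 50, 52, 56, 70, 72, 73, 78, 80, 99, 87]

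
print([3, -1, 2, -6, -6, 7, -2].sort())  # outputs None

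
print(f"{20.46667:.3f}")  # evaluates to 20.467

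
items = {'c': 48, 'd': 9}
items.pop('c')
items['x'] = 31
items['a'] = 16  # {'d': 9, 'x': 31, 'a': 16}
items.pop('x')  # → 31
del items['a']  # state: {'d': 9}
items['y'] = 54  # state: {'d': 9, 'y': 54}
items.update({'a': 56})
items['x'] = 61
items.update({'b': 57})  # {'d': 9, 'y': 54, 'a': 56, 'x': 61, 'b': 57}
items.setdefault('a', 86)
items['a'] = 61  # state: {'d': 9, 'y': 54, 'a': 61, 'x': 61, 'b': 57}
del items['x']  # {'d': 9, 'y': 54, 'a': 61, 'b': 57}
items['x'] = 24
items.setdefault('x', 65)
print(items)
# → {'d': 9, 'y': 54, 'a': 61, 'b': 57, 'x': 24}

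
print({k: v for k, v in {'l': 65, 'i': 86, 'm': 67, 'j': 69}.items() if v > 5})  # {'l': 65, 'i': 86, 'm': 67, 'j': 69}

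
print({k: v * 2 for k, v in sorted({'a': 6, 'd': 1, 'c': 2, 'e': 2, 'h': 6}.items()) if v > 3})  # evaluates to {'a': 12, 'h': 12}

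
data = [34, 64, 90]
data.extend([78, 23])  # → [34, 64, 90, 78, 23]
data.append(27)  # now [34, 64, 90, 78, 23, 27]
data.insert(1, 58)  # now [34, 58, 64, 90, 78, 23, 27]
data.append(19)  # [34, 58, 64, 90, 78, 23, 27, 19]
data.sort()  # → [19, 23, 27, 34, 58, 64, 78, 90]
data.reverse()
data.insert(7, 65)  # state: [90, 78, 64, 58, 34, 27, 23, 65, 19]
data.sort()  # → [19, 23, 27, 34, 58, 64, 65, 78, 90]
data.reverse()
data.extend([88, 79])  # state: [90, 78, 65, 64, 58, 34, 27, 23, 19, 88, 79]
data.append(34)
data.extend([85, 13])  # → [90, 78, 65, 64, 58, 34, 27, 23, 19, 88, 79, 34, 85, 13]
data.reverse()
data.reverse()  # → [90, 78, 65, 64, 58, 34, 27, 23, 19, 88, 79, 34, 85, 13]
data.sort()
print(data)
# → [13, 19, 23, 27, 34, 34, 58, 64, 65, 78, 79, 85, 88, 90]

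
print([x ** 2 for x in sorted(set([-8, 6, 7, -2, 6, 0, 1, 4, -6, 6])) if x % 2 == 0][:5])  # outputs [64, 36, 4, 0, 16]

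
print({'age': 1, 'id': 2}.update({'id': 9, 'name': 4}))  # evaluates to None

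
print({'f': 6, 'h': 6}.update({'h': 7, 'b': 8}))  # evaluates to None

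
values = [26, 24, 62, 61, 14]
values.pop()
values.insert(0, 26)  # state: [26, 26, 24, 62, 61]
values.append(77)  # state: [26, 26, 24, 62, 61, 77]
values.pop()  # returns 77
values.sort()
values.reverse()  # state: [62, 61, 26, 26, 24]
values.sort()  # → [24, 26, 26, 61, 62]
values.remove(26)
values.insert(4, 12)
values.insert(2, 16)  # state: [24, 26, 16, 61, 62, 12]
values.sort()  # [12, 16, 24, 26, 61, 62]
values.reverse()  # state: [62, 61, 26, 24, 16, 12]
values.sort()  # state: [12, 16, 24, 26, 61, 62]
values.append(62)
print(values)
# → [12, 16, 24, 26, 61, 62, 62]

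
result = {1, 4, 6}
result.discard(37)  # {1, 4, 6}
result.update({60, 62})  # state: {1, 4, 6, 60, 62}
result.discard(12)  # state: {1, 4, 6, 60, 62}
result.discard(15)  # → {1, 4, 6, 60, 62}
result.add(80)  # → {1, 4, 6, 60, 62, 80}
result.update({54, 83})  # {1, 4, 6, 54, 60, 62, 80, 83}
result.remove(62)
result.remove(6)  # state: {1, 4, 54, 60, 80, 83}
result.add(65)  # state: {1, 4, 54, 60, 65, 80, 83}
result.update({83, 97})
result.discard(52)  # {1, 4, 54, 60, 65, 80, 83, 97}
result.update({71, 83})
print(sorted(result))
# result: [1, 4, 54, 60, 65, 71, 80, 83, 97]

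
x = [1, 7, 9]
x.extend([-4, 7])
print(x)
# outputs [1, 7, 9, -4, 7]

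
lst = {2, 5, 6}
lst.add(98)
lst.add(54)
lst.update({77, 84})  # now {2, 5, 6, 54, 77, 84, 98}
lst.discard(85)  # {2, 5, 6, 54, 77, 84, 98}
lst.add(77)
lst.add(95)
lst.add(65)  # {2, 5, 6, 54, 65, 77, 84, 95, 98}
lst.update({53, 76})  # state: {2, 5, 6, 53, 54, 65, 76, 77, 84, 95, 98}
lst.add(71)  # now {2, 5, 6, 53, 54, 65, 71, 76, 77, 84, 95, 98}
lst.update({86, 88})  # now {2, 5, 6, 53, 54, 65, 71, 76, 77, 84, 86, 88, 95, 98}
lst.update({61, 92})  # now {2, 5, 6, 53, 54, 61, 65, 71, 76, 77, 84, 86, 88, 92, 95, 98}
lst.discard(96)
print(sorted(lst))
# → [2, 5, 6, 53, 54, 61, 65, 71, 76, 77, 84, 86, 88, 92, 95, 98]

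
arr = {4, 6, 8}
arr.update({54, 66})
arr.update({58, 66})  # {4, 6, 8, 54, 58, 66}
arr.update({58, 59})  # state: {4, 6, 8, 54, 58, 59, 66}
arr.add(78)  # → {4, 6, 8, 54, 58, 59, 66, 78}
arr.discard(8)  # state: {4, 6, 54, 58, 59, 66, 78}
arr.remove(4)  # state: {6, 54, 58, 59, 66, 78}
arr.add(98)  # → {6, 54, 58, 59, 66, 78, 98}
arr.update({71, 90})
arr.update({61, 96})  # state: {6, 54, 58, 59, 61, 66, 71, 78, 90, 96, 98}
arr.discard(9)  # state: {6, 54, 58, 59, 61, 66, 71, 78, 90, 96, 98}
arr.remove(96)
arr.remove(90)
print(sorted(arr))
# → [6, 54, 58, 59, 61, 66, 71, 78, 98]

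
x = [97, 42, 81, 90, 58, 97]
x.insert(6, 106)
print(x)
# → [97, 42, 81, 90, 58, 97, 106]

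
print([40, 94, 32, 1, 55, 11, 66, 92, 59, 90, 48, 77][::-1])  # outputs [77, 48, 90, 59, 92, 66, 11, 55, 1, 32, 94, 40]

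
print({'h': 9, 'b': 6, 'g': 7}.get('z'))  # None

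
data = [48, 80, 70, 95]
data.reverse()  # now [95, 70, 80, 48]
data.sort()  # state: [48, 70, 80, 95]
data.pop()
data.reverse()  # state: [80, 70, 48]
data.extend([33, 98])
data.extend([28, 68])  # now [80, 70, 48, 33, 98, 28, 68]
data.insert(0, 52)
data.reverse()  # [68, 28, 98, 33, 48, 70, 80, 52]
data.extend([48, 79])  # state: [68, 28, 98, 33, 48, 70, 80, 52, 48, 79]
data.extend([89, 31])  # [68, 28, 98, 33, 48, 70, 80, 52, 48, 79, 89, 31]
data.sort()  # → [28, 31, 33, 48, 48, 52, 68, 70, 79, 80, 89, 98]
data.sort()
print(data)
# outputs [28, 31, 33, 48, 48, 52, 68, 70, 79, 80, 89, 98]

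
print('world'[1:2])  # o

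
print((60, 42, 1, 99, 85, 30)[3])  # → 99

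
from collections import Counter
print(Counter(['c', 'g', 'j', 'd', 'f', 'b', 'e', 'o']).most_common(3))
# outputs [('c', 1), ('g', 1), ('j', 1)]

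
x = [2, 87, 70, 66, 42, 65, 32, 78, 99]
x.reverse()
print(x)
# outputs [99, 78, 32, 65, 42, 66, 70, 87, 2]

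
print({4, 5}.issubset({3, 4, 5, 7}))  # True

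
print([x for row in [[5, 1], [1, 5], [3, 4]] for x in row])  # [5, 1, 1, 5, 3, 4]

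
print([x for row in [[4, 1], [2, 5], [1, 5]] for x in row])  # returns [4, 1, 2, 5, 1, 5]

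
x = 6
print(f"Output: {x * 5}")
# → Output: 30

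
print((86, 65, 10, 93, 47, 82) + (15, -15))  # (86, 65, 10, 93, 47, 82, 15, -15)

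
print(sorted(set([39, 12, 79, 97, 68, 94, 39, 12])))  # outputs [12, 39, 68, 79, 94, 97]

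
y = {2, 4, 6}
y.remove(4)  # {2, 6}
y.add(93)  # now {2, 6, 93}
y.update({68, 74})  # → {2, 6, 68, 74, 93}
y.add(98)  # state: {2, 6, 68, 74, 93, 98}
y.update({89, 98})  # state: {2, 6, 68, 74, 89, 93, 98}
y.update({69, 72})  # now {2, 6, 68, 69, 72, 74, 89, 93, 98}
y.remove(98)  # {2, 6, 68, 69, 72, 74, 89, 93}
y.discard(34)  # {2, 6, 68, 69, 72, 74, 89, 93}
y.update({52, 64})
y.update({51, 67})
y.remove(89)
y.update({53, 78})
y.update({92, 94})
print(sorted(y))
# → [2, 6, 51, 52, 53, 64, 67, 68, 69, 72, 74, 78, 92, 93, 94]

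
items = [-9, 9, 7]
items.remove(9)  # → [-9, 7]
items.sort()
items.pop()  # 7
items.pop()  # -9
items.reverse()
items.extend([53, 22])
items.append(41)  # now [53, 22, 41]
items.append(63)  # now [53, 22, 41, 63]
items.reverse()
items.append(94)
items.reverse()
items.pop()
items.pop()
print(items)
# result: [94, 53, 22]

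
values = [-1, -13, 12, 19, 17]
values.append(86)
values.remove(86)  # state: [-1, -13, 12, 19, 17]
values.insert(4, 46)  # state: [-1, -13, 12, 19, 46, 17]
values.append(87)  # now [-1, -13, 12, 19, 46, 17, 87]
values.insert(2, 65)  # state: [-1, -13, 65, 12, 19, 46, 17, 87]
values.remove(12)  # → [-1, -13, 65, 19, 46, 17, 87]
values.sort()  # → [-13, -1, 17, 19, 46, 65, 87]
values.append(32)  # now [-13, -1, 17, 19, 46, 65, 87, 32]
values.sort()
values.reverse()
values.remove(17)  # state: [87, 65, 46, 32, 19, -1, -13]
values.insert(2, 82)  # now [87, 65, 82, 46, 32, 19, -1, -13]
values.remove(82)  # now [87, 65, 46, 32, 19, -1, -13]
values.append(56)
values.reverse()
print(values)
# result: [56, -13, -1, 19, 32, 46, 65, 87]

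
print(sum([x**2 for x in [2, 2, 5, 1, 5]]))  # 59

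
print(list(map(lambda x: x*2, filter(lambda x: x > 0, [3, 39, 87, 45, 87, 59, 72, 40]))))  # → [6, 78, 174, 90, 174, 118, 144, 80]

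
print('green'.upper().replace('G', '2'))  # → 2REEN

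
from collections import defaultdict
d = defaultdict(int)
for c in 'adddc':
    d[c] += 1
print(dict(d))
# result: {'a': 1, 'd': 3, 'c': 1}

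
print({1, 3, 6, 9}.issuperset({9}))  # True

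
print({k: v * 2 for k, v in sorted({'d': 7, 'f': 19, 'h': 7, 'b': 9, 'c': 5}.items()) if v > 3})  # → {'b': 18, 'c': 10, 'd': 14, 'f': 38, 'h': 14}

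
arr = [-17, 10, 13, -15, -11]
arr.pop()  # -11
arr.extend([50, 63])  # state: [-17, 10, 13, -15, 50, 63]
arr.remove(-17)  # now [10, 13, -15, 50, 63]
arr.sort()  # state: [-15, 10, 13, 50, 63]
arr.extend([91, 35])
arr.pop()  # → 35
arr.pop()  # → 91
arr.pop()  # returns 63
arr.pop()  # 50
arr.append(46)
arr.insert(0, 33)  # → [33, -15, 10, 13, 46]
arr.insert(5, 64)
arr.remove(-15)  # [33, 10, 13, 46, 64]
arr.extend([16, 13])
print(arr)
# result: [33, 10, 13, 46, 64, 16, 13]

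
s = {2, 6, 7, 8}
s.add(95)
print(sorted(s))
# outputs [2, 6, 7, 8, 95]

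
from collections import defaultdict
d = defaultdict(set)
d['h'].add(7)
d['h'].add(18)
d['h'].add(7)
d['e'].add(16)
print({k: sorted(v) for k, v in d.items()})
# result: {'h': [7, 18], 'e': [16]}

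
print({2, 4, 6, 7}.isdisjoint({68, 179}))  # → True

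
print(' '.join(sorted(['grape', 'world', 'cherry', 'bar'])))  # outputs bar cherry grape world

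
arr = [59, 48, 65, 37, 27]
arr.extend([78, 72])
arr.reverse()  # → [72, 78, 27, 37, 65, 48, 59]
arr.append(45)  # [72, 78, 27, 37, 65, 48, 59, 45]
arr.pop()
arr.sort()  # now [27, 37, 48, 59, 65, 72, 78]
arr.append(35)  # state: [27, 37, 48, 59, 65, 72, 78, 35]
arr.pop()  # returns 35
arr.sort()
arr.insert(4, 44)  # [27, 37, 48, 59, 44, 65, 72, 78]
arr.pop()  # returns 78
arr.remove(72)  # [27, 37, 48, 59, 44, 65]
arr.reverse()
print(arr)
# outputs [65, 44, 59, 48, 37, 27]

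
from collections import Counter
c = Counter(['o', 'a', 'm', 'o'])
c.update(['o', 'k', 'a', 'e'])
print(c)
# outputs Counter({'o': 3, 'a': 2, 'm': 1, 'k': 1, 'e': 1})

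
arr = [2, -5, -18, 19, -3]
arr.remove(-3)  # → [2, -5, -18, 19]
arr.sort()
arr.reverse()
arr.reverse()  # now [-18, -5, 2, 19]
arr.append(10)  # [-18, -5, 2, 19, 10]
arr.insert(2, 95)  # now [-18, -5, 95, 2, 19, 10]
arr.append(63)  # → [-18, -5, 95, 2, 19, 10, 63]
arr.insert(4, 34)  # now [-18, -5, 95, 2, 34, 19, 10, 63]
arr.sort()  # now [-18, -5, 2, 10, 19, 34, 63, 95]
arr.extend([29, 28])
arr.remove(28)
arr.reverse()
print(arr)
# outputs [29, 95, 63, 34, 19, 10, 2, -5, -18]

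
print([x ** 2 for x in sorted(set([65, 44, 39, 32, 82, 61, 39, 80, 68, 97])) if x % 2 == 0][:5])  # [1024, 1936, 4624, 6400, 6724]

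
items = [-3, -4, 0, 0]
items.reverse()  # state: [0, 0, -4, -3]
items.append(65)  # [0, 0, -4, -3, 65]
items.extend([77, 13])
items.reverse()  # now [13, 77, 65, -3, -4, 0, 0]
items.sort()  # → [-4, -3, 0, 0, 13, 65, 77]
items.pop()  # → 77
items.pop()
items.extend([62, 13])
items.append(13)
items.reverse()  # [13, 13, 62, 13, 0, 0, -3, -4]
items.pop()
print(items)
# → [13, 13, 62, 13, 0, 0, -3]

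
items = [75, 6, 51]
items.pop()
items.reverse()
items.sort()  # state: [6, 75]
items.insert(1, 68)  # [6, 68, 75]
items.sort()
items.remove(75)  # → [6, 68]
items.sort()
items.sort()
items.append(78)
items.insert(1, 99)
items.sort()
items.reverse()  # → [99, 78, 68, 6]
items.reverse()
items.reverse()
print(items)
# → [99, 78, 68, 6]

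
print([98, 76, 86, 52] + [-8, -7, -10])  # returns [98, 76, 86, 52, -8, -7, -10]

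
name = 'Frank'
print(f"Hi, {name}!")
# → Hi, Frank!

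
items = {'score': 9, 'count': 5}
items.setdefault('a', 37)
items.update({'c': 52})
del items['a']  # {'score': 9, 'count': 5, 'c': 52}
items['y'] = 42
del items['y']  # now {'score': 9, 'count': 5, 'c': 52}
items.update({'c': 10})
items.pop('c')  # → 10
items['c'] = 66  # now {'score': 9, 'count': 5, 'c': 66}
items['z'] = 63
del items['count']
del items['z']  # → {'score': 9, 'c': 66}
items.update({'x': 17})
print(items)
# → {'score': 9, 'c': 66, 'x': 17}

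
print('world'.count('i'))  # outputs 0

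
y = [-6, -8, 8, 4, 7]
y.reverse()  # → [7, 4, 8, -8, -6]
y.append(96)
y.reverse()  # [96, -6, -8, 8, 4, 7]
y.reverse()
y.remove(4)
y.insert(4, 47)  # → [7, 8, -8, -6, 47, 96]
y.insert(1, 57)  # [7, 57, 8, -8, -6, 47, 96]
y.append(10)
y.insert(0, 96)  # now [96, 7, 57, 8, -8, -6, 47, 96, 10]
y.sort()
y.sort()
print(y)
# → [-8, -6, 7, 8, 10, 47, 57, 96, 96]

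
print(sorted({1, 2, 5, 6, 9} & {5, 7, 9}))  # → [5, 9]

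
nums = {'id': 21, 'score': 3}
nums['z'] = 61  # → {'id': 21, 'score': 3, 'z': 61}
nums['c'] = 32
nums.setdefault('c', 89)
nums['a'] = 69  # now {'id': 21, 'score': 3, 'z': 61, 'c': 32, 'a': 69}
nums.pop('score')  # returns 3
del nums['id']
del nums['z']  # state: {'c': 32, 'a': 69}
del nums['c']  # {'a': 69}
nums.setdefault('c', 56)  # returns 56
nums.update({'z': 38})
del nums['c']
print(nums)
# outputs {'a': 69, 'z': 38}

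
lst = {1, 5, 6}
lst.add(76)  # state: {1, 5, 6, 76}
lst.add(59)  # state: {1, 5, 6, 59, 76}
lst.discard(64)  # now {1, 5, 6, 59, 76}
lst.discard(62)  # {1, 5, 6, 59, 76}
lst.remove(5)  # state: {1, 6, 59, 76}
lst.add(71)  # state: {1, 6, 59, 71, 76}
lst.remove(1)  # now {6, 59, 71, 76}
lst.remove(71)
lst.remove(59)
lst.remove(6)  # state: {76}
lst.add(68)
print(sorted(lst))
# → [68, 76]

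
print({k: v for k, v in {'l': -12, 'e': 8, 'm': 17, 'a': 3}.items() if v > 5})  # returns {'e': 8, 'm': 17}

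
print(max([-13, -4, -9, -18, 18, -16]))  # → 18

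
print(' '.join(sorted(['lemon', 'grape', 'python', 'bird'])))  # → bird grape lemon python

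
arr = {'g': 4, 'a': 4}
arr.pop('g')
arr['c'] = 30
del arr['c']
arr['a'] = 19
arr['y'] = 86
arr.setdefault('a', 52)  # 19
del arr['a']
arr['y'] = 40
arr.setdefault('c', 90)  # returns 90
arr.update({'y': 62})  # {'y': 62, 'c': 90}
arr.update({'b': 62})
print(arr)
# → {'y': 62, 'c': 90, 'b': 62}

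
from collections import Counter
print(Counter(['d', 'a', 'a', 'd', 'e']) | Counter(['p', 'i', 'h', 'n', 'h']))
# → Counter({'d': 2, 'a': 2, 'h': 2, 'e': 1, 'p': 1, 'i': 1, 'n': 1})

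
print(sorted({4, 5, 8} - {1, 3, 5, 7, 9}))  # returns [4, 8]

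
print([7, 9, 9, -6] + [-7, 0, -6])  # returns [7, 9, 9, -6, -7, 0, -6]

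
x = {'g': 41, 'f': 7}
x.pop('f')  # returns 7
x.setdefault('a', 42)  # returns 42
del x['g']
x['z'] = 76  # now {'a': 42, 'z': 76}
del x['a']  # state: {'z': 76}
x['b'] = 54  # {'z': 76, 'b': 54}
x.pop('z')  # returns 76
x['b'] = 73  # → {'b': 73}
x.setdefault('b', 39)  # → 73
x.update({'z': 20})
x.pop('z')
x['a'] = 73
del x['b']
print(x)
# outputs {'a': 73}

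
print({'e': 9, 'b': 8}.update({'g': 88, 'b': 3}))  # None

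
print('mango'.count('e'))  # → 0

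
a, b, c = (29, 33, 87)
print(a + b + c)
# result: 149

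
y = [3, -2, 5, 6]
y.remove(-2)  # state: [3, 5, 6]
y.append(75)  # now [3, 5, 6, 75]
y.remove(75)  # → [3, 5, 6]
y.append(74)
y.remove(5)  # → [3, 6, 74]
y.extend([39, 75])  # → [3, 6, 74, 39, 75]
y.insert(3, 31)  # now [3, 6, 74, 31, 39, 75]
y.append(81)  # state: [3, 6, 74, 31, 39, 75, 81]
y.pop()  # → 81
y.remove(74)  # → [3, 6, 31, 39, 75]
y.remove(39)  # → [3, 6, 31, 75]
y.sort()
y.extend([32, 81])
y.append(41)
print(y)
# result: [3, 6, 31, 75, 32, 81, 41]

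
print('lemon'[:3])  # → lem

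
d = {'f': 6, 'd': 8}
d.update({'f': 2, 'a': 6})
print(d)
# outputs {'f': 2, 'd': 8, 'a': 6}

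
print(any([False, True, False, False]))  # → True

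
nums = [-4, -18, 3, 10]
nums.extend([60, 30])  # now [-4, -18, 3, 10, 60, 30]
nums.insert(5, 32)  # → [-4, -18, 3, 10, 60, 32, 30]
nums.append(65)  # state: [-4, -18, 3, 10, 60, 32, 30, 65]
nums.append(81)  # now [-4, -18, 3, 10, 60, 32, 30, 65, 81]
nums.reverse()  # [81, 65, 30, 32, 60, 10, 3, -18, -4]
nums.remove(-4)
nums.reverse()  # [-18, 3, 10, 60, 32, 30, 65, 81]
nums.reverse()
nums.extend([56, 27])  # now [81, 65, 30, 32, 60, 10, 3, -18, 56, 27]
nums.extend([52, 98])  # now [81, 65, 30, 32, 60, 10, 3, -18, 56, 27, 52, 98]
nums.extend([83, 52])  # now [81, 65, 30, 32, 60, 10, 3, -18, 56, 27, 52, 98, 83, 52]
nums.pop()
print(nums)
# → [81, 65, 30, 32, 60, 10, 3, -18, 56, 27, 52, 98, 83]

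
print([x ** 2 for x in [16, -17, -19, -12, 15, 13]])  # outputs [256, 289, 361, 144, 225, 169]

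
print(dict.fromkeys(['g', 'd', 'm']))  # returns {'g': None, 'd': None, 'm': None}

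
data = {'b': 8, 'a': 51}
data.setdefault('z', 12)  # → 12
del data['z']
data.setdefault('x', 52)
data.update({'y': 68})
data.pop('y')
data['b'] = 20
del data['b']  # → {'a': 51, 'x': 52}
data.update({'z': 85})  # {'a': 51, 'x': 52, 'z': 85}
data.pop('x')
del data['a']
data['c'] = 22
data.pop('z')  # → 85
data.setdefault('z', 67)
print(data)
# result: {'c': 22, 'z': 67}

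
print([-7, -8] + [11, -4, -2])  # [-7, -8, 11, -4, -2]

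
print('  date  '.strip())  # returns date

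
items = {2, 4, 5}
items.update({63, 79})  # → {2, 4, 5, 63, 79}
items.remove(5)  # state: {2, 4, 63, 79}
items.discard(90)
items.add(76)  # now {2, 4, 63, 76, 79}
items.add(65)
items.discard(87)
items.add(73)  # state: {2, 4, 63, 65, 73, 76, 79}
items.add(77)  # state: {2, 4, 63, 65, 73, 76, 77, 79}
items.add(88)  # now {2, 4, 63, 65, 73, 76, 77, 79, 88}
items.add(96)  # {2, 4, 63, 65, 73, 76, 77, 79, 88, 96}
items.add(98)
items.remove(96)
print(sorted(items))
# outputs [2, 4, 63, 65, 73, 76, 77, 79, 88, 98]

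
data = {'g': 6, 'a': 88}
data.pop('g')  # 6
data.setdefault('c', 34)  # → 34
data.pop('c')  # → 34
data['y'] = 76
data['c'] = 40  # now {'a': 88, 'y': 76, 'c': 40}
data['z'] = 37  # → {'a': 88, 'y': 76, 'c': 40, 'z': 37}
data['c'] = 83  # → {'a': 88, 'y': 76, 'c': 83, 'z': 37}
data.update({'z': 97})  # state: {'a': 88, 'y': 76, 'c': 83, 'z': 97}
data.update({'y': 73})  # {'a': 88, 'y': 73, 'c': 83, 'z': 97}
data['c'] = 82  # {'a': 88, 'y': 73, 'c': 82, 'z': 97}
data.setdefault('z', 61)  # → 97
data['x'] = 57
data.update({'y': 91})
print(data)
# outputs {'a': 88, 'y': 91, 'c': 82, 'z': 97, 'x': 57}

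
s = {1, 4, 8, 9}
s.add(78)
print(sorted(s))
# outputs [1, 4, 8, 9, 78]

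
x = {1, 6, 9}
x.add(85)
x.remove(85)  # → {1, 6, 9}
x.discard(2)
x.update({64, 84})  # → {1, 6, 9, 64, 84}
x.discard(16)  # {1, 6, 9, 64, 84}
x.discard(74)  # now {1, 6, 9, 64, 84}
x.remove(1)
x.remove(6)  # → {9, 64, 84}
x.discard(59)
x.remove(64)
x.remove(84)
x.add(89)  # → {9, 89}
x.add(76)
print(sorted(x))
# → [9, 76, 89]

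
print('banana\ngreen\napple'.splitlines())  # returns ['banana', 'green', 'apple']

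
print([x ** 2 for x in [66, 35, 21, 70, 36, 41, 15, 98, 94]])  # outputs [4356, 1225, 441, 4900, 1296, 1681, 225, 9604, 8836]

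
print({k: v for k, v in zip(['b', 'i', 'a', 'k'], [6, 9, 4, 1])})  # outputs {'b': 6, 'i': 9, 'a': 4, 'k': 1}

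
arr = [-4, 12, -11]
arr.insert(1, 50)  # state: [-4, 50, 12, -11]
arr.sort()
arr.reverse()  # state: [50, 12, -4, -11]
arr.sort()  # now [-11, -4, 12, 50]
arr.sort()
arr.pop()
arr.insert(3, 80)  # [-11, -4, 12, 80]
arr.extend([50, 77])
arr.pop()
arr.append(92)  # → [-11, -4, 12, 80, 50, 92]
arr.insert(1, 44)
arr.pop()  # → 92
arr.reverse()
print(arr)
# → [50, 80, 12, -4, 44, -11]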